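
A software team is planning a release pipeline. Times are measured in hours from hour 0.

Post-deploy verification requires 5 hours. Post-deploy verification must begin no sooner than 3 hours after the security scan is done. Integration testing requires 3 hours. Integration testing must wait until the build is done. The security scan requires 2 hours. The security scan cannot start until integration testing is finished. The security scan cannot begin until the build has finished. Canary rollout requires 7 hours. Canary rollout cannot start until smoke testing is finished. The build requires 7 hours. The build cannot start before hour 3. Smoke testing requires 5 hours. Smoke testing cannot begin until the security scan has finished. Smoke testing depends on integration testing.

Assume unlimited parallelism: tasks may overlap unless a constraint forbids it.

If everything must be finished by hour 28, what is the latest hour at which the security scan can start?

Nothing follows canary rollout; the deadline of hour 28 is its only limit. It must start by 28 − 7 = hour 21.
Since canary rollout (must start by hour 21) depends on it, smoke testing must finish by hour 21. Backing off its 5-hour duration gives a latest start of hour 16.
To finish by hour 28, post-deploy verification (duration 5) must start no later than hour 23.
For the security scan: smoke testing (must start by hour 16); post-deploy verification (must start by hour 23, minus 3-hour gap → hour 20). The most restrictive is hour 16; with a 2-hour duration, the security scan must start by hour 14.

14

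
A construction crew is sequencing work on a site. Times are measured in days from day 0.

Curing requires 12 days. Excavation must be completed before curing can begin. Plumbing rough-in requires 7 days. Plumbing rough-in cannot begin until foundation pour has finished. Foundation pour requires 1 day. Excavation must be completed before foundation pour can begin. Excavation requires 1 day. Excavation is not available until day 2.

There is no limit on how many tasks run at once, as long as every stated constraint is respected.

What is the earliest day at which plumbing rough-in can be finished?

Excavation waits on its own release at day 2, so it starts at day 2 and finishes at 2 + 1 = day 3.
After excavation (finishes day 3), foundation pour can start at day 3 and finishes at day 4.
Plumbing rough-in cannot begin until foundation pour (finishes day 4). It runs from day 4 to 4 + 7 = day 11.

11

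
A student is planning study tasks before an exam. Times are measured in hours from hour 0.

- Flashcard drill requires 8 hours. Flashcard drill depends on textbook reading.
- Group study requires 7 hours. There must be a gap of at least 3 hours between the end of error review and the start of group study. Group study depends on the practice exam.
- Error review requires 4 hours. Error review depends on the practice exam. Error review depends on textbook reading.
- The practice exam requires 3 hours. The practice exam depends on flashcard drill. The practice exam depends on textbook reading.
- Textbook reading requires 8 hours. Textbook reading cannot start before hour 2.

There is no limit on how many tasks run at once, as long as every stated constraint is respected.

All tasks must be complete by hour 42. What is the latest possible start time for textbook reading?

9

Nothing follows group study; the deadline of hour 42 is its only limit. It must start by 42 − 7 = hour 35.
Error review must finish before group study (must start by hour 35, minus 3-hour gap → hour 32). With a 4-hour duration, error review must start by 32 − 4 = hour 28.
The practice exam must finish in time for error review (must start by hour 28); group study (must start by hour 35). The tightest is hour 28, so the practice exam must start by 28 − 3 = hour 25.
Flashcard drill has to be done before the practice exam (must start by hour 25). That means finishing by hour 25, i.e. starting by 25 − 8 = hour 17.
For textbook reading: flashcard drill (must start by hour 17); the practice exam (must start by hour 25); error review (must start by hour 28). The most restrictive is hour 17; with an 8-hour duration, textbook reading must start by hour 9.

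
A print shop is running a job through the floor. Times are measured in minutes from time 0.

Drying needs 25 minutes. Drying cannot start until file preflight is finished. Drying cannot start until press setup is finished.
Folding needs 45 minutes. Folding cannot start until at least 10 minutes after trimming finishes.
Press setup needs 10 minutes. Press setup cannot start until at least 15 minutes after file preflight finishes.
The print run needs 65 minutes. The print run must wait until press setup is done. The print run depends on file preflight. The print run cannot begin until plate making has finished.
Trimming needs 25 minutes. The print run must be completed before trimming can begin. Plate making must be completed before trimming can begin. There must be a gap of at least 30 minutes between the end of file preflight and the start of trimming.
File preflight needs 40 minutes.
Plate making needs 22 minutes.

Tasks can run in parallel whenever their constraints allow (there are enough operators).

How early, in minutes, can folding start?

165

Plate making has no prerequisites, so it starts at minute 0 and finishes at minute 22.
File preflight has no prerequisites, so it starts at minute 0 and finishes at minute 40.
After file preflight (finishes minute 40, plus 15-minute gap → minute 55), press setup can start at minute 55 and finishes at minute 65.
For the print run: press setup (finishes minute 65); file preflight (finishes minute 40); plate making (finishes minute 22). Taking the maximum gives a start of minute 65, and it finishes at 65 + 65 = minute 130.
For trimming: the print run (finishes minute 130); plate making (finishes minute 22); file preflight (finishes minute 40, plus 30-minute gap → minute 70). Taking the maximum gives a start of minute 130, and it finishes at 130 + 25 = minute 155.
Folding waits on trimming (finishes minute 155, plus 10-minute gap → minute 165), so the earliest it can start is minute 165.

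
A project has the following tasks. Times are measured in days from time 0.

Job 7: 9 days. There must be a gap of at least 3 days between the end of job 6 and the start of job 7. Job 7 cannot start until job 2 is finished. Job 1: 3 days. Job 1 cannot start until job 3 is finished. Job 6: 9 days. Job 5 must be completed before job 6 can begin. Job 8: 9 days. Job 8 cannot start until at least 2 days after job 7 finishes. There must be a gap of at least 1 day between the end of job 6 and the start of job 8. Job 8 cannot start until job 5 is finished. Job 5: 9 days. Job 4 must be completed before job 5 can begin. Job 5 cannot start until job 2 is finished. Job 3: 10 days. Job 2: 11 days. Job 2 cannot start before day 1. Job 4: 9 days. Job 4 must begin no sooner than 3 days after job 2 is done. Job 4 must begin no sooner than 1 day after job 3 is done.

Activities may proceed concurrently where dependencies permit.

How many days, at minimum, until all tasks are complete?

Nothing blocks job 3, so it runs from day 0 to day 10.
After job 3 (finishes day 10), job 1 can start at day 10 and finishes at day 13.
After its own release at day 1, job 2 can start at day 1 and finishes at day 12.
For job 4: job 2 (finishes day 12, plus 3-day gap → day 15); job 3 (finishes day 10, plus 1-day gap → day 11). Taking the maximum gives a start of day 15, and it finishes at 15 + 9 = day 24.
For job 5: job 4 (finishes day 24); job 2 (finishes day 12). Taking the maximum gives a start of day 24, and it finishes at 24 + 9 = day 33.
Job 6 cannot begin until job 5 (finishes day 33). It runs from day 33 to 33 + 9 = day 42.
Job 7 cannot start until job 6 (finishes day 42, plus 3-day gap → day 45); job 2 (finishes day 12). The controlling bound is day 45, so job 7 finishes at 45 + 9 = day 54.
Job 8 cannot start until job 7 (finishes day 54, plus 2-day gap → day 56); job 6 (finishes day 42, plus 1-day gap → day 43); job 5 (finishes day 33). The controlling bound is day 56, so job 8 finishes at 56 + 9 = day 65.
All tasks are finished once the last one completes. Finish times: Job 1 at 13, Job 2 at 12, Job 3 at 10, Job 4 at 24, Job 5 at 33, Job 6 at 42, Job 7 at 54, Job 8 at 65. The latest is day 65.

65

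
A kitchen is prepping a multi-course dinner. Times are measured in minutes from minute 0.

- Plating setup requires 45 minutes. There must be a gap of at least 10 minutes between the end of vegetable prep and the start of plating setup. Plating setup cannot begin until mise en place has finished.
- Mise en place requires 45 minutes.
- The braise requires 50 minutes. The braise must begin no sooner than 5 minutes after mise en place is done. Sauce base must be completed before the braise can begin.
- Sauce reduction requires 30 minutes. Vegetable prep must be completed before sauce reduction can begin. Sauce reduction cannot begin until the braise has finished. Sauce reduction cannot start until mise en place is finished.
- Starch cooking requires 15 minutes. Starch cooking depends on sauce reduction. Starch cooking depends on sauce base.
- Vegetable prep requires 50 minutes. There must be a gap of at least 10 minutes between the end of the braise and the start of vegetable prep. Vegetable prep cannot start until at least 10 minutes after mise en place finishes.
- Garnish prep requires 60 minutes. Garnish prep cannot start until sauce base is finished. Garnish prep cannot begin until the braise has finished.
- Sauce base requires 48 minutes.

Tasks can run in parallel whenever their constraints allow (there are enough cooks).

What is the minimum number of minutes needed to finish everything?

215

Sauce base has no prerequisites, so it starts at minute 0 and finishes at minute 48.
Mise en place has no prerequisites, so it starts at minute 0 and finishes at minute 45.
The braise needs all of mise en place (finishes minute 45, plus 5-minute gap → minute 50); sauce base (finishes minute 48). That puts its earliest start at minute 50; it finishes at 50 + 50 = minute 100.
Garnish prep cannot start until sauce base (finishes minute 48); the braise (finishes minute 100). The controlling bound is minute 100, so garnish prep finishes at 100 + 60 = minute 160.
Vegetable prep has to wait for the braise (finishes minute 100, plus 10-minute gap → minute 110); mise en place (finishes minute 45, plus 10-minute gap → minute 55). The latest of these is minute 110, so vegetable prep runs minute 110 to 110 + 50 = minute 160.
For plating setup: vegetable prep (finishes minute 160, plus 10-minute gap → minute 170); mise en place (finishes minute 45). Taking the maximum gives a start of minute 170, and it finishes at 170 + 45 = minute 215.
Sauce reduction needs all of vegetable prep (finishes minute 160); the braise (finishes minute 100); mise en place (finishes minute 45). That puts its earliest start at minute 160; it finishes at 160 + 30 = minute 190.
Starch cooking has to wait for sauce reduction (finishes minute 190); sauce base (finishes minute 48). The latest of these is minute 190, so starch cooking runs minute 190 to 190 + 15 = minute 205.
All tasks are finished once the last one completes. Finish times: Mise en place at 45, Sauce base at 48, The braise at 100, Vegetable prep at 160, Sauce reduction at 190, Starch cooking at 205, Plating setup at 215, Garnish prep at 160. The latest is minute 215.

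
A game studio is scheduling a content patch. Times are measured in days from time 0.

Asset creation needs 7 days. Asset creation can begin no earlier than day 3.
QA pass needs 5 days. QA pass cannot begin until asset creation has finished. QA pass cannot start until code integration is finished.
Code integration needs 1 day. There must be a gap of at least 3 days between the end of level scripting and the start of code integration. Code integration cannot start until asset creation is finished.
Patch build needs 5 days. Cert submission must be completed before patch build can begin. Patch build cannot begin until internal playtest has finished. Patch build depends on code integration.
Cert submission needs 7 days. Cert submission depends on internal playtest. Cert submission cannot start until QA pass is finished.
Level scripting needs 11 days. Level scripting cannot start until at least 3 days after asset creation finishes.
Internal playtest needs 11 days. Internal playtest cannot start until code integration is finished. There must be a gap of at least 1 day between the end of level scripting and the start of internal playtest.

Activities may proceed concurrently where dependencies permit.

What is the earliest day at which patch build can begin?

Asset creation waits on its own release at day 3, so it starts at day 3 and finishes at 3 + 7 = day 10.
Level scripting cannot begin until asset creation (finishes day 10, plus 3-day gap → day 13). It runs from day 13 to 13 + 11 = day 24.
Code integration needs all of level scripting (finishes day 24, plus 3-day gap → day 27); asset creation (finishes day 10). That puts its earliest start at day 27; it finishes at 27 + 1 = day 28.
For QA pass: asset creation (finishes day 10); code integration (finishes day 28). Taking the maximum gives a start of day 28, and it finishes at 28 + 5 = day 33.
Internal playtest cannot start until code integration (finishes day 28); level scripting (finishes day 24, plus 1-day gap → day 25). The controlling bound is day 28, so internal playtest finishes at 28 + 11 = day 39.
Cert submission cannot start until internal playtest (finishes day 39); QA pass (finishes day 33). The controlling bound is day 39, so cert submission finishes at 39 + 7 = day 46.
Patch build waits on cert submission (finishes day 46); internal playtest (finishes day 39); code integration (finishes day 28). The latest of these is day 46, which is the earliest patch build can start.

46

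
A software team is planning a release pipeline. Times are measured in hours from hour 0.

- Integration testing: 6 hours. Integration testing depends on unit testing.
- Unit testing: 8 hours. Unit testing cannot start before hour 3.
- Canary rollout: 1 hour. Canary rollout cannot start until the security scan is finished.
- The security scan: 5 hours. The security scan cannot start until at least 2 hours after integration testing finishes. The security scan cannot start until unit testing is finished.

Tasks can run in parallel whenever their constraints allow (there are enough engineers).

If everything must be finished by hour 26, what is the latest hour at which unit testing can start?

Canary rollout has no dependents, so it just needs to finish by hour 26. Starting by 26 − 1 = hour 25 achieves that.
The security scan must finish before canary rollout (must start by hour 25). With a 5-hour duration, the security scan must start by 25 − 5 = hour 20.
Integration testing has to be done before the security scan (must start by hour 20, minus 2-hour gap → hour 18). That means finishing by hour 18, i.e. starting by 18 − 6 = hour 12.
Unit testing feeds integration testing (must start by hour 12); the security scan (must start by hour 20). Taking the minimum, unit testing must finish by hour 12 and start by 12 − 8 = hour 4.

4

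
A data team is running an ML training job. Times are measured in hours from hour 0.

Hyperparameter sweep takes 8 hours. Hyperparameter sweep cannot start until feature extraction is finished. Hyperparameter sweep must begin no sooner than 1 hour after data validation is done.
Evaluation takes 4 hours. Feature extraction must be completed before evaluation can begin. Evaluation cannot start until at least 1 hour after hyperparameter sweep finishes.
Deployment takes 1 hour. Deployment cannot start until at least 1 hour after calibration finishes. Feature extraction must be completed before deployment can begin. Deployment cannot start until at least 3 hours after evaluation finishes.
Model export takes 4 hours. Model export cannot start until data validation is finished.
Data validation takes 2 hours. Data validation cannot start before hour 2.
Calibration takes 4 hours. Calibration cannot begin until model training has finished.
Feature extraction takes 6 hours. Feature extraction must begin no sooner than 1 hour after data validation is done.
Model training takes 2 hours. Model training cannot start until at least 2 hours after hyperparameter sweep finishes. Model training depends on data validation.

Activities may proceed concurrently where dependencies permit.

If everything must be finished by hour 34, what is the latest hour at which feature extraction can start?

10

To finish by hour 34, deployment (duration 1) must start no later than hour 33.
Since deployment (must start by hour 33, minus 1-hour gap → hour 32) depends on it, calibration must finish by hour 32. Backing off its 4-hour duration gives a latest start of hour 28.
Model training feeds into calibration (must start by hour 28); so model training must finish by hour 28 and therefore start by hour 26.
Evaluation must finish before deployment (must start by hour 33, minus 3-hour gap → hour 30). With a 4-hour duration, evaluation must start by 30 − 4 = hour 26.
Hyperparameter sweep must finish in time for model training (must start by hour 26, minus 2-hour gap → hour 24); evaluation (must start by hour 26, minus 1-hour gap → hour 25). The tightest is hour 24, so hyperparameter sweep must start by 24 − 8 = hour 16.
For feature extraction: hyperparameter sweep (must start by hour 16); evaluation (must start by hour 26); deployment (must start by hour 33). The most restrictive is hour 16; with a 6-hour duration, feature extraction must start by hour 10.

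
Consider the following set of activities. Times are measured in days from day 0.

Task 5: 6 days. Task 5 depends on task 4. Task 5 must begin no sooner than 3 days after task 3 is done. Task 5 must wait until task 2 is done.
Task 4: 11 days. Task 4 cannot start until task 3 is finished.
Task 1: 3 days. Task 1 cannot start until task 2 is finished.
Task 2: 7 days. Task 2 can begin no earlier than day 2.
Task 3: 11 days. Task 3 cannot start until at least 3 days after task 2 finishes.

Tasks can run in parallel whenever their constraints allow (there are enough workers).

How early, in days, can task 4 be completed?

Task 2 waits on its own release at day 2, so it starts at day 2 and finishes at 2 + 7 = day 9.
Task 3 waits on task 2 (finishes day 9, plus 3-day gap → day 12), so it starts at day 12 and finishes at 12 + 11 = day 23.
Task 4 waits on task 3 (finishes day 23), so it starts at day 23 and finishes at 23 + 11 = day 34.

34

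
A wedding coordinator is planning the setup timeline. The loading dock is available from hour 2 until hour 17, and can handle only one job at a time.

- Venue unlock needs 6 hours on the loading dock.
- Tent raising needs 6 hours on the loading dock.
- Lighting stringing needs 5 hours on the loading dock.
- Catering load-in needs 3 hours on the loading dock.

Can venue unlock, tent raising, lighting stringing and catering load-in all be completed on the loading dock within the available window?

No

The loading dock window is 17 − 2 = 15 hours.
Running back to back, the jobs need 6 + 6 + 5 + 3 = 20 hours on the loading dock.
Since 20 > 15, they cannot all fit.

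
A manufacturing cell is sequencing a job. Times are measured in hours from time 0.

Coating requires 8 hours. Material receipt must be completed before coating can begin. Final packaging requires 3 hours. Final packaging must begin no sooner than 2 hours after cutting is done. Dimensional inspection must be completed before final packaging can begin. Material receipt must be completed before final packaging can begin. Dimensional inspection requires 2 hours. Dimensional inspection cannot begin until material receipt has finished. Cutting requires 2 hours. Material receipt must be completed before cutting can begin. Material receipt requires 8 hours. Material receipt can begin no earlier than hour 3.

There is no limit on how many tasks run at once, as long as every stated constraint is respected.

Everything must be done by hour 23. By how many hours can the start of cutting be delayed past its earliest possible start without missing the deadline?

After its own release at hour 3, material receipt can start at hour 3 and finishes at hour 11.
Cutting waits on material receipt (finishes hour 11), so it starts at hour 11 and finishes at 11 + 2 = hour 13.

Working backward from the deadline:
Nothing follows final packaging; the deadline of hour 23 is its only limit. It must start by 23 − 3 = hour 20.
Cutting has to be done before final packaging (must start by hour 20, minus 2-hour gap → hour 18). That means finishing by hour 18, i.e. starting by 18 − 2 = hour 16.
So cutting can start as early as hour 11 and as late as hour 16, giving 16 − 11 = 5 hours of slack.

5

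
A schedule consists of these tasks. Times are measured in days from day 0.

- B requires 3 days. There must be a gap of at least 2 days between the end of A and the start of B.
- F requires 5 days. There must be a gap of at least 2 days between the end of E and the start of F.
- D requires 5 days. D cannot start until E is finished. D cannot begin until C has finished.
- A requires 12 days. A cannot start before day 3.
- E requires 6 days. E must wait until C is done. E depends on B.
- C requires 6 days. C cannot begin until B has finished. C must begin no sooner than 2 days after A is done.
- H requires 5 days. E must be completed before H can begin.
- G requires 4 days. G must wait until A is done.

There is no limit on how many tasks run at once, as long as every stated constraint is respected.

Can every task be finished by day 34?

No

A cannot begin until its own release at day 3. It runs from day 3 to 3 + 12 = day 15.
G cannot begin until A (finishes day 15). It runs from day 15 to 15 + 4 = day 19.
B cannot begin until A (finishes day 15, plus 2-day gap → day 17). It runs from day 17 to 17 + 3 = day 20.
C needs all of B (finishes day 20); A (finishes day 15, plus 2-day gap → day 17). That puts its earliest start at day 20; it finishes at 20 + 6 = day 26.
E cannot start until C (finishes day 26); B (finishes day 20). The controlling bound is day 26, so E finishes at 26 + 6 = day 32.
After E (finishes day 32), H can start at day 32 and finishes at day 37.
After E (finishes day 32, plus 2-day gap → day 34), F can start at day 34 and finishes at day 39.
D has to wait for E (finishes day 32); C (finishes day 26). The latest of these is day 32, so D runs day 32 to 32 + 5 = day 37.
The earliest everything can be done is day 39, which is after the deadline of 34, so it is not possible.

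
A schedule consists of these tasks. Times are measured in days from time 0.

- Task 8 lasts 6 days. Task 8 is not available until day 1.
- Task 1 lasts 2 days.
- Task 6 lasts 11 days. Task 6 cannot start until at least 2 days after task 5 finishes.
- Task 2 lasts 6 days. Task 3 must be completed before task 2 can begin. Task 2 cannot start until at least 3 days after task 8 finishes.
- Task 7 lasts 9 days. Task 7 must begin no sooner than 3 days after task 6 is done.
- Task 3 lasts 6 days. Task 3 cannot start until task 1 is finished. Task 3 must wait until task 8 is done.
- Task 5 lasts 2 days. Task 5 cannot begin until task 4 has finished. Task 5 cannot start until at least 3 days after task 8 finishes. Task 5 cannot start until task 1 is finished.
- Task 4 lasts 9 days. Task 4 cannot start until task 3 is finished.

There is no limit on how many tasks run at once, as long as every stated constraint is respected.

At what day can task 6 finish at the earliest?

37

Task 8 cannot begin until its own release at day 1. It runs from day 1 to 1 + 6 = day 7.
Task 1 has no prerequisites, so it starts at day 0 and finishes at day 2.
For task 3: task 1 (finishes day 2); task 8 (finishes day 7). Taking the maximum gives a start of day 7, and it finishes at 7 + 6 = day 13.
Task 4 cannot begin until task 3 (finishes day 13). It runs from day 13 to 13 + 9 = day 22.
Task 5 has to wait for task 4 (finishes day 22); task 8 (finishes day 7, plus 3-day gap → day 10); task 1 (finishes day 2). The latest of these is day 22, so task 5 runs day 22 to 22 + 2 = day 24.
Task 6 cannot begin until task 5 (finishes day 24, plus 2-day gap → day 26). It runs from day 26 to 26 + 11 = day 37.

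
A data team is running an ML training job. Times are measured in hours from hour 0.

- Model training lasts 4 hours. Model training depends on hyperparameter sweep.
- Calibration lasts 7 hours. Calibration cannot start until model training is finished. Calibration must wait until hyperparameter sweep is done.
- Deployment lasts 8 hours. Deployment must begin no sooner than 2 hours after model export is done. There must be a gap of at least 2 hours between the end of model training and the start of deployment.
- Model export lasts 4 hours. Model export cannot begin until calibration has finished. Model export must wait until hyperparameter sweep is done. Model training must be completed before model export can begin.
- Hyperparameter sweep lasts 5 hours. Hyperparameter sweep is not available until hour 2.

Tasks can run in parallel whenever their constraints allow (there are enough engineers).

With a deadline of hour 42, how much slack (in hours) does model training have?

10

After its own release at hour 2, hyperparameter sweep can start at hour 2 and finishes at hour 7.
After hyperparameter sweep (finishes hour 7), model training can start at hour 7 and finishes at hour 11.

Working backward from the deadline:
Deployment has no dependents, so it just needs to finish by hour 42. Starting by 42 − 8 = hour 34 achieves that.
Model export must finish before deployment (must start by hour 34, minus 2-hour gap → hour 32). With a 4-hour duration, model export must start by 32 − 4 = hour 28.
Calibration must finish before model export (must start by hour 28). With a 7-hour duration, calibration must start by 28 − 7 = hour 21.
Model training feeds calibration (must start by hour 21); model export (must start by hour 28); deployment (must start by hour 34, minus 2-hour gap → hour 32). Taking the minimum, model training must finish by hour 21 and start by 21 − 4 = hour 17.
So model training can start as early as hour 7 and as late as hour 17, giving 17 − 7 = 10 hours of slack.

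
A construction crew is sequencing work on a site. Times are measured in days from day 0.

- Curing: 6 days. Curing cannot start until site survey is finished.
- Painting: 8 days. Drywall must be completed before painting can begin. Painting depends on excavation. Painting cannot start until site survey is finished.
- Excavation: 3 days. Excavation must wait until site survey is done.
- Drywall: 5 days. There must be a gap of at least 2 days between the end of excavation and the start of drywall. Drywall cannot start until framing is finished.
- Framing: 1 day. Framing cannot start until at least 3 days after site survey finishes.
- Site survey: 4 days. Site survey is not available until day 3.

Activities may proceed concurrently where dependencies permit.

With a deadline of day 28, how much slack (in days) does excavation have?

Site survey waits on its own release at day 3, so it starts at day 3 and finishes at 3 + 4 = day 7.
After site survey (finishes day 7), excavation can start at day 7 and finishes at day 10.

Working backward from the deadline:
To finish by day 28, painting (duration 8) must start no later than day 20.
Since painting (must start by day 20) depends on it, drywall must finish by day 20. Backing off its 5-day duration gives a latest start of day 15.
For excavation: drywall (must start by day 15, minus 2-day gap → day 13); painting (must start by day 20). The most restrictive is day 13; with a 3-day duration, excavation must start by day 10.
So excavation can start as early as day 7 and as late as day 10, giving 10 − 7 = 3 days of slack.

3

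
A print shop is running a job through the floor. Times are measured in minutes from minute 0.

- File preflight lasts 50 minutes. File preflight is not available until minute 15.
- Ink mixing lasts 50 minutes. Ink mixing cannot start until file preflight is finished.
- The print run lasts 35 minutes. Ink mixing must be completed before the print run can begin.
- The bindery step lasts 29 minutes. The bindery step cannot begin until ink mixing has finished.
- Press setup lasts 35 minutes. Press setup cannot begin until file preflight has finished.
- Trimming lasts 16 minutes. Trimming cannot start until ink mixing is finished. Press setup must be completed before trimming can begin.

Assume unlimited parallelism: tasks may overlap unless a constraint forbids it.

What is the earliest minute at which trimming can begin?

After its own release at minute 15, file preflight can start at minute 15 and finishes at minute 65.
Press setup cannot begin until file preflight (finishes minute 65). It runs from minute 65 to 65 + 35 = minute 100.
After file preflight (finishes minute 65), ink mixing can start at minute 65 and finishes at minute 115.
Trimming waits on ink mixing (finishes minute 115); press setup (finishes minute 100). The latest of these is minute 115, which is the earliest trimming can start.

115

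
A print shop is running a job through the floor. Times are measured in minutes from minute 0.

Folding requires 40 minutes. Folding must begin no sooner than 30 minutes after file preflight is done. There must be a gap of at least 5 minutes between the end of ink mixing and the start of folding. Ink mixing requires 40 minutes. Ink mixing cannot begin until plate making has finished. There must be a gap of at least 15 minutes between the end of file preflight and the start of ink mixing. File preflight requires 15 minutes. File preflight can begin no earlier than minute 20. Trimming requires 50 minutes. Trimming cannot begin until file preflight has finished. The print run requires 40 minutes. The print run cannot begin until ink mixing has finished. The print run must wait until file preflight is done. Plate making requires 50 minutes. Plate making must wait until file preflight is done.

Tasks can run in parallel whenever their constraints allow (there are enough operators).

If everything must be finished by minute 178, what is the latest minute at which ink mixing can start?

Nothing follows the print run; the deadline of minute 178 is its only limit. It must start by 178 − 40 = minute 138.
To finish by minute 178, folding (duration 40) must start no later than minute 138.
For ink mixing: the print run (must start by minute 138); folding (must start by minute 138, minus 5-minute gap → minute 133). The most restrictive is minute 133; with a 40-minute duration, ink mixing must start by minute 93.

93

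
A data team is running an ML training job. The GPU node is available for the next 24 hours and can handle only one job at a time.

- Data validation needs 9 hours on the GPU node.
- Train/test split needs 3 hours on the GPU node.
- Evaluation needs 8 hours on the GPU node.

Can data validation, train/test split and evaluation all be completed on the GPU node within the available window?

Yes

Running back to back, the jobs need 9 + 3 + 8 = 20 hours on the GPU node.
Since 20 ≤ 24, they fit within the window.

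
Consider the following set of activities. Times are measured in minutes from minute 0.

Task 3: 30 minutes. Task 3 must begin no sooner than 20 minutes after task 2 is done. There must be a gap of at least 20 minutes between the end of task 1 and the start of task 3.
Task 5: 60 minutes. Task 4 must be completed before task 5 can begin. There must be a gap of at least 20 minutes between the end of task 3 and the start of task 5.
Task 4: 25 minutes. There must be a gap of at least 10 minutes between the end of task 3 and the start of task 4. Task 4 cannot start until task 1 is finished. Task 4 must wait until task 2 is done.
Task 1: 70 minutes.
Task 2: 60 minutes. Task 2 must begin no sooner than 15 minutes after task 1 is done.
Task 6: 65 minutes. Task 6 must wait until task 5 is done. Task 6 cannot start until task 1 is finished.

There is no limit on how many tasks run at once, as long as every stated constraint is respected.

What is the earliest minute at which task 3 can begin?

165

Task 1 has no prerequisites, so it starts at minute 0 and finishes at minute 70.
Task 2 waits on task 1 (finishes minute 70, plus 15-minute gap → minute 85), so it starts at minute 85 and finishes at 85 + 60 = minute 145.
Task 3 waits on task 2 (finishes minute 145, plus 20-minute gap → minute 165); task 1 (finishes minute 70, plus 20-minute gap → minute 90). The latest of these is minute 165, which is the earliest task 3 can start.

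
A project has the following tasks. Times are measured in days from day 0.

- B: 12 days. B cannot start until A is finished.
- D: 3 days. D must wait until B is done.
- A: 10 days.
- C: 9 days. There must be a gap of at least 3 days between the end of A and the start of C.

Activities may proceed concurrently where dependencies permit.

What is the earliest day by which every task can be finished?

A can start immediately at day 0; it finishes at day 10.
After A (finishes day 10, plus 3-day gap → day 13), C can start at day 13 and finishes at day 22.
After A (finishes day 10), B can start at day 10 and finishes at day 22.
After B (finishes day 22), D can start at day 22 and finishes at day 25.
All tasks are finished once the last one completes. Finish times: A at 10, B at 22, C at 22, D at 25. The latest is day 25.

25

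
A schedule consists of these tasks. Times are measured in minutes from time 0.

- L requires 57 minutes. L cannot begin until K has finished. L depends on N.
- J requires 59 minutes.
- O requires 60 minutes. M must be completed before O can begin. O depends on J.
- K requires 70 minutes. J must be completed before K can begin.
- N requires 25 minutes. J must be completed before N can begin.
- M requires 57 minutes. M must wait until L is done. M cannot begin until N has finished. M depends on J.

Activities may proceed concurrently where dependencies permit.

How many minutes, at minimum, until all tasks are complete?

J has no prerequisites, so it starts at minute 0 and finishes at minute 59.
N cannot begin until J (finishes minute 59). It runs from minute 59 to 59 + 25 = minute 84.
K waits on J (finishes minute 59), so it starts at minute 59 and finishes at 59 + 70 = minute 129.
For L: K (finishes minute 129); N (finishes minute 84). Taking the maximum gives a start of minute 129, and it finishes at 129 + 57 = minute 186.
M has to wait for L (finishes minute 186); N (finishes minute 84); J (finishes minute 59). The latest of these is minute 186, so M runs minute 186 to 186 + 57 = minute 243.
O needs all of M (finishes minute 243); J (finishes minute 59). That puts its earliest start at minute 243; it finishes at 243 + 60 = minute 303.
All tasks are finished once the last one completes. Finish times: J at 59, K at 129, L at 186, M at 243, N at 84, O at 303. The latest is minute 303.

303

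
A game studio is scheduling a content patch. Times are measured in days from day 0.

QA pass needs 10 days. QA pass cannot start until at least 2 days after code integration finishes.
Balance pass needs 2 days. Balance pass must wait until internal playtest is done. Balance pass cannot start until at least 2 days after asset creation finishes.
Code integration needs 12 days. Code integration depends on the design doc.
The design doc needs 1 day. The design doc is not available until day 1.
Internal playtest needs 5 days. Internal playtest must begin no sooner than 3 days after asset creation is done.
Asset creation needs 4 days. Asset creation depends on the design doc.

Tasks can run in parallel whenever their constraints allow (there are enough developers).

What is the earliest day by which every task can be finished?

The design doc cannot begin until its own release at day 1. It runs from day 1 to 1 + 1 = day 2.
After the design doc (finishes day 2), code integration can start at day 2 and finishes at day 14.
QA pass cannot begin until code integration (finishes day 14, plus 2-day gap → day 16). It runs from day 16 to 16 + 10 = day 26.
After the design doc (finishes day 2), asset creation can start at day 2 and finishes at day 6.
Internal playtest waits on asset creation (finishes day 6, plus 3-day gap → day 9), so it starts at day 9 and finishes at 9 + 5 = day 14.
For balance pass: internal playtest (finishes day 14); asset creation (finishes day 6, plus 2-day gap → day 8). Taking the maximum gives a start of day 14, and it finishes at 14 + 2 = day 16.
All tasks are finished once the last one completes. Finish times: The design doc at 2, Asset creation at 6, Code integration at 14, Internal playtest at 14, Balance pass at 16, QA pass at 26. The latest is day 26.

26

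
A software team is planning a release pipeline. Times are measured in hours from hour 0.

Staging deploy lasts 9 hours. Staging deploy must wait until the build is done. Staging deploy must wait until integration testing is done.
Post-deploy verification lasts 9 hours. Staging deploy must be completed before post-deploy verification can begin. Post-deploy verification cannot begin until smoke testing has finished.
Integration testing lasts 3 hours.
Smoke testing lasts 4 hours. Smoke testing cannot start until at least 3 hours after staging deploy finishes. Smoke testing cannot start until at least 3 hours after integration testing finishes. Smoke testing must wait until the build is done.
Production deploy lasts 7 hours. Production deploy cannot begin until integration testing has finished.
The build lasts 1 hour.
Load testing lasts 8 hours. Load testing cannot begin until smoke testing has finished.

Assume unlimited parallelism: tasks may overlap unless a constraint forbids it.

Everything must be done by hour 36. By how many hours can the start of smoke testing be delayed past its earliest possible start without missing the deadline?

Nothing blocks integration testing, so it runs from hour 0 to hour 3.
The build can start immediately at hour 0; it finishes at hour 1.
Staging deploy has to wait for the build (finishes hour 1); integration testing (finishes hour 3). The latest of these is hour 3, so staging deploy runs hour 3 to 3 + 9 = hour 12.
Smoke testing cannot start until staging deploy (finishes hour 12, plus 3-hour gap → hour 15); integration testing (finishes hour 3, plus 3-hour gap → hour 6); the build (finishes hour 1). The controlling bound is hour 15, so smoke testing finishes at 15 + 4 = hour 19.

Working backward from the deadline:
Load testing must finish by hour 36; it takes 8 hours, so it must start by 36 − 8 = hour 28.
Post-deploy verification has no dependents, so it just needs to finish by hour 36. Starting by 36 − 9 = hour 27 achieves that.
Smoke testing must finish in time for load testing (must start by hour 28); post-deploy verification (must start by hour 27). The tightest is hour 27, so smoke testing must start by 27 − 4 = hour 23.
So smoke testing can start as early as hour 15 and as late as hour 23, giving 23 − 15 = 8 hours of slack.

8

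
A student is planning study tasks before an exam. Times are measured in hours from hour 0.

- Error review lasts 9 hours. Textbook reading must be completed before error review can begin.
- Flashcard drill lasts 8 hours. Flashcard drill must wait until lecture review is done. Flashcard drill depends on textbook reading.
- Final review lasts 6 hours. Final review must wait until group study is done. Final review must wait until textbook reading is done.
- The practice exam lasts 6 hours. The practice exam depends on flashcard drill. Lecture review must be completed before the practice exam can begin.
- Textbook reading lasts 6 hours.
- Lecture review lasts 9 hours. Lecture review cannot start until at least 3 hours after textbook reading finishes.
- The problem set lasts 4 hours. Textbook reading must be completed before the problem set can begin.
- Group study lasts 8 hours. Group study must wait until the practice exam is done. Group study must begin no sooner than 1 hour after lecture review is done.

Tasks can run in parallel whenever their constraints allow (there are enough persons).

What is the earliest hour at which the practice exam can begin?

26

Nothing blocks textbook reading, so it runs from hour 0 to hour 6.
After textbook reading (finishes hour 6, plus 3-hour gap → hour 9), lecture review can start at hour 9 and finishes at hour 18.
For flashcard drill: lecture review (finishes hour 18); textbook reading (finishes hour 6). Taking the maximum gives a start of hour 18, and it finishes at 18 + 8 = hour 26.
The practice exam waits on flashcard drill (finishes hour 26); lecture review (finishes hour 18). The latest of these is hour 26, which is the earliest the practice exam can start.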